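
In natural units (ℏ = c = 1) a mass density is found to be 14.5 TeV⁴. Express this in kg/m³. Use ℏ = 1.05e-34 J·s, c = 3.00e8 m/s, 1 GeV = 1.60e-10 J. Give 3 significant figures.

Mass density is [E]/(c²[L]³) = [E]⁴/(ℏ³c⁵).
1 GeV⁴ → 1/(ℏ³c⁵) × (1 GeV in J)⁴ = 2.33e20 kg/m³.
Convert the energy scale: 14.5 TeV⁴ = 1.45e13 GeV⁴.
Result: 1.45e13 × 2.33e20 = 3.38e33 kg/m³.

3.38e33 kg/m³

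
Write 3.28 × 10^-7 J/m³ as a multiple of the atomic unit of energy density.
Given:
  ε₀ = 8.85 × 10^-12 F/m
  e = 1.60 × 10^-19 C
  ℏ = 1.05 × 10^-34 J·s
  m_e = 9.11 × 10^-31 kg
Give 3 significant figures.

1.09 × 10^-20

atomic unit of energy density: u_au = E_h/a₀³ = m_e⁴e¹⁰/((4πε₀)⁵ℏ⁸) = 3.01 × 10^13 J/m³.
3.28 × 10^-7 / 3.01 × 10^13 = 1.09 × 10^-20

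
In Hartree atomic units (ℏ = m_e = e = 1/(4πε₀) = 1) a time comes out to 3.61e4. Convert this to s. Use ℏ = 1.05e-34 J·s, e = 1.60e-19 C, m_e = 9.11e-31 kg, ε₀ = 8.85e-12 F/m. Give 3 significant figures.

One atomic unit of time: τ_au = (4πε₀)²ℏ³/(m_e e⁴) = 2.40e-17 s.
3.61e4 × 2.40e-17 s = 8.66e-13 s

8.66e-13 s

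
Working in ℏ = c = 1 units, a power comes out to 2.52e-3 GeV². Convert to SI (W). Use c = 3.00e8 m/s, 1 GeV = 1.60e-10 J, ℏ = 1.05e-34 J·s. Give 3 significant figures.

6.14e11 W

Power is [E]/[T] = [E]²/ℏ.
1 GeV² → 1/ℏ × (1 GeV in J)² = 2.44e14 W.
Result: 2.52e-3 × 2.44e14 = 6.14e11 W.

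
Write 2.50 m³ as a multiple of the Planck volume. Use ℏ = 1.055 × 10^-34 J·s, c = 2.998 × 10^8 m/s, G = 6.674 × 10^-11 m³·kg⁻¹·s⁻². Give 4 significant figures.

Planck volume: V_P = (ℏG/c³)^(3/2) = 4.224 × 10^-105 m³.
2.50 / 4.224 × 10^-105 = 5.919 × 10^104

5.919 × 10^104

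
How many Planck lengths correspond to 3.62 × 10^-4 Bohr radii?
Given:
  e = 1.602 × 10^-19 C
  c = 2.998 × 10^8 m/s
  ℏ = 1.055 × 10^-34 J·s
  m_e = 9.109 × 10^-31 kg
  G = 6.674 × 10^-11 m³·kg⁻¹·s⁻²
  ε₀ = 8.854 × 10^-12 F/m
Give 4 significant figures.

Bohr radius: a₀ = 4πε₀ℏ²/(m_e e²) = 5.297 × 10^-11 m
Planck length: ℓ_P = √(ℏG/c³) = 1.616 × 10^-35 m
3.62 × 10^-4 × 5.297 × 10^-11 / 1.616 × 10^-35 = 1.186 × 10^21

1.186 × 10^21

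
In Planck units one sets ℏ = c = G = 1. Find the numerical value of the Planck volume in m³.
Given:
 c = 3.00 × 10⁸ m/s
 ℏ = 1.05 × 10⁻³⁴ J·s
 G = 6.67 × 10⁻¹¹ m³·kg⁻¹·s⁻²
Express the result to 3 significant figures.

4.18 × 10⁻¹⁰⁵ m³

V_P = (ℏG/c³)^(3/2)
  = √(1.75 × 10⁻²⁰⁹)
  = 4.18 × 10⁻¹⁰⁵ m³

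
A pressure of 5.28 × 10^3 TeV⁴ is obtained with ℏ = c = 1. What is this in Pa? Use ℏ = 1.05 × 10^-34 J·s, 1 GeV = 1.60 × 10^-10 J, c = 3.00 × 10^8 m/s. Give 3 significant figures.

Pressure is [E]/[L]³ = [E]⁴/(ℏc)³.
1 GeV⁴ → 1/(ℏc)³ × (1 GeV in J)⁴ = 2.10 × 10^37 Pa.
Convert the energy scale: 5.28 × 10^3 TeV⁴ = 5.28 × 10^15 GeV⁴.
Result: 5.28 × 10^15 × 2.10 × 10^37 = 1.11 × 10^53 Pa.

1.11 × 10^53 Pa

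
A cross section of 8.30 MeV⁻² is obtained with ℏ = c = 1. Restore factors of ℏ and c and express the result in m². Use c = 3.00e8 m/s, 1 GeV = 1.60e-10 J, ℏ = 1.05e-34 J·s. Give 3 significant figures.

Area is [L]² = [E]⁻²·(ℏc)²; restore (ℏc)².
1 GeV⁻² → (ℏc)² × (1 GeV in J)⁻² = 3.88e-32 m².
Convert the energy scale: 8.30 MeV⁻² = 8.30e6 GeV⁻².
Result: 8.30e6 × 3.88e-32 = 3.22e-25 m².

3.22e-25 m²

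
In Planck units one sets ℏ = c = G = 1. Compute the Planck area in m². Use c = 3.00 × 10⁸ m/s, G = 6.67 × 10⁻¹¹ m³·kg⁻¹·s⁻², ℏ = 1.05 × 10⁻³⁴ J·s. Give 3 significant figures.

A_P = ℏG/c³
  = 7.00 × 10⁻⁴⁵ / 2.70 × 10²⁵
  = 2.59 × 10⁻⁷⁰ m²

2.59 × 10⁻⁷⁰ m²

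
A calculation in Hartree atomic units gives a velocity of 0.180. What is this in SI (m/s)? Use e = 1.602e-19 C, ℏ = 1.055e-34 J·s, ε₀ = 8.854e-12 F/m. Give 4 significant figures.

3.935e5 m/s

One atomic unit of velocity: v_au = e²/(4πε₀ℏ) = 2.186e6 m/s.
0.180 × 2.186e6 m/s = 3.935e5 m/s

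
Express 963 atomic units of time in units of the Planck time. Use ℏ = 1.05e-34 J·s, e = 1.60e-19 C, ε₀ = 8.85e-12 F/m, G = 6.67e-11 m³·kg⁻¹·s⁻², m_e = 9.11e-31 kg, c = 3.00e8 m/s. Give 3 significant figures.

atomic unit of time: τ_au = (4πε₀)²ℏ³/(m_e e⁴) = 2.40e-17 s
Planck time: t_P = √(ℏG/c⁵) = 5.37e-44 s
963 × 2.40e-17 / 5.37e-44 = 4.30e29

4.30e29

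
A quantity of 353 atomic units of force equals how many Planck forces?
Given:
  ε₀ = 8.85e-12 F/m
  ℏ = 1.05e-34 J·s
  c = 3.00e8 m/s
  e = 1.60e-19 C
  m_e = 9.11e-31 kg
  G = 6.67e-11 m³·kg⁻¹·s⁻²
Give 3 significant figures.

atomic unit of force: F_au = E_h/a₀ = m_e²e⁶/((4πε₀)³ℏ⁴) = 8.33e-8 N
Planck force: F_P = c⁴/G = 1.21e44 N
353 × 8.33e-8 / 1.21e44 = 2.42e-49

2.42e-49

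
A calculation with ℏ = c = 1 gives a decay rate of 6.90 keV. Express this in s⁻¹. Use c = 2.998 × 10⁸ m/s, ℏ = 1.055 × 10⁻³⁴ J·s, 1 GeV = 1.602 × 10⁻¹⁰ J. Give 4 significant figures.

A rate is [E]/ℏ; divide by ℏ.
1 GeV → 1/ℏ × (1 GeV in J) = 1.518 × 10²⁴ s⁻¹.
Convert the energy scale: 6.90 keV = 6.90 × 10⁻⁶ GeV.
Result: 6.90 × 10⁻⁶ × 1.518 × 10²⁴ = 1.048 × 10¹⁹ s⁻¹.

1.048 × 10¹⁹ s⁻¹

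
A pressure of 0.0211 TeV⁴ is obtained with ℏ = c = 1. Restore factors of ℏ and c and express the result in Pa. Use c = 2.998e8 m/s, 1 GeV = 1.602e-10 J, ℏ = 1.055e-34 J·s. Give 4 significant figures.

Pressure is [E]/[L]³ = [E]⁴/(ℏc)³.
1 GeV⁴ → 1/(ℏc)³ × (1 GeV in J)⁴ = 2.082e37 Pa.
Convert the energy scale: 0.0211 TeV⁴ = 2.11e10 GeV⁴.
Result: 2.11e10 × 2.082e37 = 4.392e47 Pa.

4.392e47 Pa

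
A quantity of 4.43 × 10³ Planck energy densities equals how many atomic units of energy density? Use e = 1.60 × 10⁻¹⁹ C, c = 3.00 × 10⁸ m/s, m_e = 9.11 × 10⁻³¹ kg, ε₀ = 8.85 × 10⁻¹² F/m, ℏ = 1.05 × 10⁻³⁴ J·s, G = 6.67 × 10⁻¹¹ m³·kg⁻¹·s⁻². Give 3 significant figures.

6.88 × 10¹⁰³

Planck energy density: u_P = c⁷/(ℏG²) = 4.68 × 10¹¹³ J/m³
atomic unit of energy density: u_au = E_h/a₀³ = m_e⁴e¹⁰/((4πε₀)⁵ℏ⁸) = 3.01 × 10¹³ J/m³
4.43 × 10³ × 4.68 × 10¹¹³ / 3.01 × 10¹³ = 6.88 × 10¹⁰³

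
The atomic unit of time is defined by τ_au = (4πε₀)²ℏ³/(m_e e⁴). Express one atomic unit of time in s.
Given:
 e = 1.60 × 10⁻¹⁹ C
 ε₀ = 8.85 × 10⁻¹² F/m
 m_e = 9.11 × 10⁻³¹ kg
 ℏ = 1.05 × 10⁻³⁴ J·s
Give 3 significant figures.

τ_au = (4πε₀)²ℏ³/(m_e e⁴)
E_h = 4.38 × 10⁻¹⁸ J
ℏ/E_h = 2.40 × 10⁻¹⁷ s

2.40 × 10⁻¹⁷ s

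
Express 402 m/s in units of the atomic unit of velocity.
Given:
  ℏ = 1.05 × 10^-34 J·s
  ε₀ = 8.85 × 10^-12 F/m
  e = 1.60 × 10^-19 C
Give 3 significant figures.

atomic unit of velocity: v_au = e²/(4πε₀ℏ) = 2.19 × 10^6 m/s.
402 / 2.19 × 10^6 = 1.83 × 10^-4

1.83 × 10^-4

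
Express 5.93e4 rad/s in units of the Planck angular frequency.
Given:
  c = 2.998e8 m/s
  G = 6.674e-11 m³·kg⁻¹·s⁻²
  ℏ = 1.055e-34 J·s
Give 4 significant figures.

Planck angular frequency: ω_P = √(c⁵/(ℏG)) = 1.855e43 rad/s.
5.93e4 / 1.855e43 = 3.197e-39

3.197e-39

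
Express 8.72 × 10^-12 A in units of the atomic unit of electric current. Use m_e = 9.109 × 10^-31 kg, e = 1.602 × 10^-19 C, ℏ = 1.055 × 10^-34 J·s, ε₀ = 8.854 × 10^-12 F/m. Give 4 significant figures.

1.319 × 10^-9

atomic unit of electric current: I_au = e E_h/ℏ = m_e e⁵/((4πε₀)²ℏ³) = 6.612 × 10^-3 A.
8.72 × 10^-12 / 6.612 × 10^-3 = 1.319 × 10^-9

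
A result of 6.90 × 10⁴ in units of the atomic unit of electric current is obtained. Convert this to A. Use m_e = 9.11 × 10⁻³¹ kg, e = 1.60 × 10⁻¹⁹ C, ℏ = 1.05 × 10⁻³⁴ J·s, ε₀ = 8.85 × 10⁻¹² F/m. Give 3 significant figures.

One atomic unit of electric current: I_au = e E_h/ℏ = m_e e⁵/((4πε₀)²ℏ³) = 6.67 × 10⁻³ A.
6.90 × 10⁴ × 6.67 × 10⁻³ A = 460 A

460 A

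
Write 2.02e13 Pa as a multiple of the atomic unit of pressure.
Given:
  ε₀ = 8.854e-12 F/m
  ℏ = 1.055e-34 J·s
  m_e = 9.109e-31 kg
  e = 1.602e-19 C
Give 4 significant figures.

atomic unit of pressure: P_au = E_h/a₀³ = m_e⁴e¹⁰/((4πε₀)⁵ℏ⁸) = 2.929e13 Pa.
2.02e13 / 2.929e13 = 0.6896

0.6896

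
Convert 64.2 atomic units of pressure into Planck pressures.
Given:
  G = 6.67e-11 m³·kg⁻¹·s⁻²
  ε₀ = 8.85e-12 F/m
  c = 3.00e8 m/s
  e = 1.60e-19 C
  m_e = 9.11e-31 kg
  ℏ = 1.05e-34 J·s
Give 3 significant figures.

4.13e-99

atomic unit of pressure: P_au = E_h/a₀³ = m_e⁴e¹⁰/((4πε₀)⁵ℏ⁸) = 3.01e13 Pa
Planck pressure: p_P = c⁷/(ℏG²) = 4.68e113 Pa
64.2 × 3.01e13 / 4.68e113 = 4.13e-99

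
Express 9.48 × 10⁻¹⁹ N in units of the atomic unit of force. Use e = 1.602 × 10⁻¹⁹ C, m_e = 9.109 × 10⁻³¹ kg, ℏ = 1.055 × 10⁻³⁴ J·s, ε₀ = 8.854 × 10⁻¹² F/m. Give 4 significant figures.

1.153 × 10⁻¹¹

atomic unit of force: F_au = E_h/a₀ = m_e²e⁶/((4πε₀)³ℏ⁴) = 8.220 × 10⁻⁸ N.
9.48 × 10⁻¹⁹ / 8.220 × 10⁻⁸ = 1.153 × 10⁻¹¹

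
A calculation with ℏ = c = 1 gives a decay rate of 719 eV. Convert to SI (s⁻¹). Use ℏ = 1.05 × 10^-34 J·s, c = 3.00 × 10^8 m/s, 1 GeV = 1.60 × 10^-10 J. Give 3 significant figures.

1.10 × 10^18 s⁻¹

A rate is [E]/ℏ; divide by ℏ.
1 GeV → 1/ℏ × (1 GeV in J) = 1.52 × 10^24 s⁻¹.
Convert the energy scale: 719 eV = 7.19 × 10^-7 GeV.
Result: 7.19 × 10^-7 × 1.52 × 10^24 = 1.10 × 10^18 s⁻¹.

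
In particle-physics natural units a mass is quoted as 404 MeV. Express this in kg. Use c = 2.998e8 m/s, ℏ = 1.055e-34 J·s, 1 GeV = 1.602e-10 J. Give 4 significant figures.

7.201e-28 kg

Mass is [E]/c²; divide by c².
1 GeV → 1/c² × (1 GeV in J) = 1.782e-27 kg.
Convert the energy scale: 404 MeV = 0.404 GeV.
Result: 0.404 × 1.782e-27 = 7.201e-28 kg.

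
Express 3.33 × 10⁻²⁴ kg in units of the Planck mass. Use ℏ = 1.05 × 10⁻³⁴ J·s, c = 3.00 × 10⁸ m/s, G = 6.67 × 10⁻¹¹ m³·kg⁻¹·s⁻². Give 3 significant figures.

1.53 × 10⁻¹⁶

Planck mass: m_P = √(ℏc/G) = 2.17 × 10⁻⁸ kg.
3.33 × 10⁻²⁴ / 2.17 × 10⁻⁸ = 1.53 × 10⁻¹⁶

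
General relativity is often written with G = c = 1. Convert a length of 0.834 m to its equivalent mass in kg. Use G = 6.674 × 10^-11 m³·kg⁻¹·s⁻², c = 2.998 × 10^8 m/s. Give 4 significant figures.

Length → mass via c²/G.
0.834 m × (c²/G) = 1.123 × 10^27 kg

1.123 × 10^27 kg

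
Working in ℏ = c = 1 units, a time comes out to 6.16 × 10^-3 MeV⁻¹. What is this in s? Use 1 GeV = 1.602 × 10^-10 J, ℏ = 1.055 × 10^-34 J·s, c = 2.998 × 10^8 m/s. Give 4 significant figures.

4.057 × 10^-24 s

A time is [E]⁻¹ in ℏ=c=1; restore one factor of ℏ.
1 GeV⁻¹ → ℏ × (1 GeV in J)⁻¹ = 6.586 × 10^-25 s.
Convert the energy scale: 6.16 × 10^-3 MeV⁻¹ = 6.16 GeV⁻¹.
Result: 6.16 × 6.586 × 10^-25 = 4.057 × 10^-24 s.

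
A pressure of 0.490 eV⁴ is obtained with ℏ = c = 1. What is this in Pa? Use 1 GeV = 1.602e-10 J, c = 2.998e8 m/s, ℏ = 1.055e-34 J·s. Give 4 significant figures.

Pressure is [E]/[L]³ = [E]⁴/(ℏc)³.
1 GeV⁴ → 1/(ℏc)³ × (1 GeV in J)⁴ = 2.082e37 Pa.
Convert the energy scale: 0.490 eV⁴ = 4.90e-37 GeV⁴.
Result: 4.90e-37 × 2.082e37 = 10.20 Pa.

10.20 Pa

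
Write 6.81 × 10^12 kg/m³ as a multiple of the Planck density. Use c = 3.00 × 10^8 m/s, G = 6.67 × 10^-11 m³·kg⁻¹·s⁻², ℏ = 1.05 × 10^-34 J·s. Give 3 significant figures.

Planck density: ρ_P = c⁵/(ℏG²) = 5.20 × 10^96 kg/m³.
6.81 × 10^12 / 5.20 × 10^96 = 1.31 × 10^-84

1.31 × 10^-84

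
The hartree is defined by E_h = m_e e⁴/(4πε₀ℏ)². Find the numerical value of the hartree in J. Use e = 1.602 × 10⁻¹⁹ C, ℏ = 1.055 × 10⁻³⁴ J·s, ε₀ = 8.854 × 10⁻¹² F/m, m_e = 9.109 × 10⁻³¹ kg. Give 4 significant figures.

4.354 × 10⁻¹⁸ J

E_h = m_e e⁴/(4πε₀ℏ)²
  = 6.000 × 10⁻¹⁰⁶ / 1.378 × 10⁻⁸⁸
  = 4.354 × 10⁻¹⁸ J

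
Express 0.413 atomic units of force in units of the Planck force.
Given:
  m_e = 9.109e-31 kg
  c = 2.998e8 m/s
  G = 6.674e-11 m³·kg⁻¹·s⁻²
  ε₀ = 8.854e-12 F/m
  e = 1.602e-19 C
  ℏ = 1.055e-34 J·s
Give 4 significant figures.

2.805e-52

atomic unit of force: F_au = E_h/a₀ = m_e²e⁶/((4πε₀)³ℏ⁴) = 8.220e-8 N
Planck force: F_P = c⁴/G = 1.210e44 N
0.413 × 8.220e-8 / 1.210e44 = 2.805e-52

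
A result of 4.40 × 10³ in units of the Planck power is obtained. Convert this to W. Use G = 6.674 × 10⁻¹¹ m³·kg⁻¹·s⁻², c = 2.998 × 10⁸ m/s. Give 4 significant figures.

1.597 × 10⁵⁶ W

One Planck power: P_P = c⁵/G = 3.629 × 10⁵² W.
4.40 × 10³ × 3.629 × 10⁵² W = 1.597 × 10⁵⁶ W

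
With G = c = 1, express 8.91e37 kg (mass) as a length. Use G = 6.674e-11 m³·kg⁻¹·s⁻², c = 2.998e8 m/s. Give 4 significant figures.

6.616e10 m

In G = c = 1 units mass has dimensions of length; the conversion factor is G/c².
8.91e37 kg × (G/c²) = 6.616e10 m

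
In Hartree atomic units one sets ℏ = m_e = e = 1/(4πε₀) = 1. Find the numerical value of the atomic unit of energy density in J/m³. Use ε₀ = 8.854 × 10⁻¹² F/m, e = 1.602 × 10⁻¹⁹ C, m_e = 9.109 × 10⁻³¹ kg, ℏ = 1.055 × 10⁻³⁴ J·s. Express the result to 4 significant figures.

u_au = E_h/a₀³ = m_e⁴e¹⁰/((4πε₀)⁵ℏ⁸)
E_h = 4.354 × 10⁻¹⁸ J
a₀ = 5.297 × 10⁻¹¹ m
E_h/a₀³ = 2.929 × 10¹³ J/m³

2.929 × 10¹³ J/m³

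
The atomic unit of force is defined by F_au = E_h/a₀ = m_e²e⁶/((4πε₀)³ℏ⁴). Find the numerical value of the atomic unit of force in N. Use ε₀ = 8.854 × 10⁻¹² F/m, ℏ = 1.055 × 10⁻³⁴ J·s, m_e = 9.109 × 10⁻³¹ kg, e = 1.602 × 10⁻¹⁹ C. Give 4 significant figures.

8.220 × 10⁻⁸ N

F_au = E_h/a₀ = m_e²e⁶/((4πε₀)³ℏ⁴)
E_h = 4.354 × 10⁻¹⁸ J
a₀ = 5.297 × 10⁻¹¹ m
E_h/a₀ = 8.220 × 10⁻⁸ N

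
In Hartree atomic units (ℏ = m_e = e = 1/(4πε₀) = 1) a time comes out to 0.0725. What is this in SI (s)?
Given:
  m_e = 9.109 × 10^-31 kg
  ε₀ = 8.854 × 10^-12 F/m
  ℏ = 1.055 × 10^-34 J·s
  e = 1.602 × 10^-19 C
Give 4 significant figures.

1.757 × 10^-18 s

One atomic unit of time: τ_au = (4πε₀)²ℏ³/(m_e e⁴) = 2.423 × 10^-17 s.
0.0725 × 2.423 × 10^-17 s = 1.757 × 10^-18 s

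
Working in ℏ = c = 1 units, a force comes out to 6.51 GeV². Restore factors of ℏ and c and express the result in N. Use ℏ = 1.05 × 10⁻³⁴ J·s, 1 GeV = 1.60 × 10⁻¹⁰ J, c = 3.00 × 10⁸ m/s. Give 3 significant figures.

5.29 × 10⁶ N

Force is [E]/[L] = [E]²/(ℏc); restore (ℏc)⁻¹.
1 GeV² → 1/(ℏc) × (1 GeV in J)² = 8.13 × 10⁵ N.
Result: 6.51 × 8.13 × 10⁵ = 5.29 × 10⁶ N.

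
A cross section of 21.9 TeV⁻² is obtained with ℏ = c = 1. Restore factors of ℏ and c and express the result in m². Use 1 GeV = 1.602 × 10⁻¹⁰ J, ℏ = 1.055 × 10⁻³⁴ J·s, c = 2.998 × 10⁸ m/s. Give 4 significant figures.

Area is [L]² = [E]⁻²·(ℏc)²; restore (ℏc)².
1 GeV⁻² → (ℏc)² × (1 GeV in J)⁻² = 3.898 × 10⁻³² m².
Convert the energy scale: 21.9 TeV⁻² = 2.19 × 10⁻⁵ GeV⁻².
Result: 2.19 × 10⁻⁵ × 3.898 × 10⁻³² = 8.537 × 10⁻³⁷ m².

8.537 × 10⁻³⁷ m²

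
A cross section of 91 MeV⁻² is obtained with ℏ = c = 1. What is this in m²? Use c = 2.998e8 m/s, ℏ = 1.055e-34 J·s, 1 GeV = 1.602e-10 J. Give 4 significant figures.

3.547e-24 m²

Area is [L]² = [E]⁻²·(ℏc)²; restore (ℏc)².
1 GeV⁻² → (ℏc)² × (1 GeV in J)⁻² = 3.898e-32 m².
Convert the energy scale: 91 MeV⁻² = 9.10e7 GeV⁻².
Result: 9.10e7 × 3.898e-32 = 3.547e-24 m².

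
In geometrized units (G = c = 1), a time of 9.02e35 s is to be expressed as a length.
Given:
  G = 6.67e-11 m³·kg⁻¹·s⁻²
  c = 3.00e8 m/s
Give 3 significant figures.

Time → length via c.
9.02e35 s × (c) = 2.71e44 m

2.71e44 m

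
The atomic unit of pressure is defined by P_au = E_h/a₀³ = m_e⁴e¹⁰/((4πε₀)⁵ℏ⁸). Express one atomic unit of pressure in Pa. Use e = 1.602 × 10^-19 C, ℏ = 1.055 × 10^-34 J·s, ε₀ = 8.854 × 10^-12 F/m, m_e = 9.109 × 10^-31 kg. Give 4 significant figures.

P_au = E_h/a₀³ = m_e⁴e¹⁰/((4πε₀)⁵ℏ⁸)
E_h = 4.354 × 10^-18 J
a₀ = 5.297 × 10^-11 m
E_h/a₀³ = 2.929 × 10^13 Pa

2.929 × 10^13 Pa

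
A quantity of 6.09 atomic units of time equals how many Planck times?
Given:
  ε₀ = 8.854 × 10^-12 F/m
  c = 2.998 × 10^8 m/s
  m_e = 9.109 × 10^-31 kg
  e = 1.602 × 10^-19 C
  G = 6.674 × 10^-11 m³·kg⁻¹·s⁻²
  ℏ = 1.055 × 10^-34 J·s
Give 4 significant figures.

2.737 × 10^27

atomic unit of time: τ_au = (4πε₀)²ℏ³/(m_e e⁴) = 2.423 × 10^-17 s
Planck time: t_P = √(ℏG/c⁵) = 5.392 × 10^-44 s
6.09 × 2.423 × 10^-17 / 5.392 × 10^-44 = 2.737 × 10^27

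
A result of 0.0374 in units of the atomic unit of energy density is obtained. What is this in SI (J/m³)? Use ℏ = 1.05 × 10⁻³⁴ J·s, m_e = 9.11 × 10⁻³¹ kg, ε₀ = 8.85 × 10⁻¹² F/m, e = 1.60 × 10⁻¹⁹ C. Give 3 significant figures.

1.13 × 10¹² J/m³

One atomic unit of energy density: u_au = E_h/a₀³ = m_e⁴e¹⁰/((4πε₀)⁵ℏ⁸) = 3.01 × 10¹³ J/m³.
0.0374 × 3.01 × 10¹³ J/m³ = 1.13 × 10¹² J/m³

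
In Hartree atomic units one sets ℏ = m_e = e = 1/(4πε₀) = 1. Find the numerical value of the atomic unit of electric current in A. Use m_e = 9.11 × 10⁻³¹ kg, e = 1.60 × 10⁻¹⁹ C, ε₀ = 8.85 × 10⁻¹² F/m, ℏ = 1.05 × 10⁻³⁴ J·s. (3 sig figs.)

I_au = e E_h/ℏ = m_e e⁵/((4πε₀)²ℏ³)
E_h = 4.38 × 10⁻¹⁸ J
e·E_h/ℏ = 6.67 × 10⁻³ A

6.67 × 10⁻³ A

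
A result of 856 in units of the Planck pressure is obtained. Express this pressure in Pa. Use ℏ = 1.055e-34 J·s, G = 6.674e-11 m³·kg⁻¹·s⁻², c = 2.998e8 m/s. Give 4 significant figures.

3.965e116 Pa

One Planck pressure: p_P = c⁷/(ℏG²) = 4.632e113 Pa.
856 × 4.632e113 Pa = 3.965e116 Pa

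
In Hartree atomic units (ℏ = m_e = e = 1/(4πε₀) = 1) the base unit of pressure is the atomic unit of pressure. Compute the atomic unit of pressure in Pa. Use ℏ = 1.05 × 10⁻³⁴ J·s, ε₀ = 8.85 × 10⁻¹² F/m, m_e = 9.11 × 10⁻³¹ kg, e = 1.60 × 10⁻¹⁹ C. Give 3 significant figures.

P_au = E_h/a₀³ = m_e⁴e¹⁰/((4πε₀)⁵ℏ⁸)
E_h = 4.38 × 10⁻¹⁸ J
a₀ = 5.26 × 10⁻¹¹ m
E_h/a₀³ = 3.01 × 10¹³ Pa

3.01 × 10¹³ Pa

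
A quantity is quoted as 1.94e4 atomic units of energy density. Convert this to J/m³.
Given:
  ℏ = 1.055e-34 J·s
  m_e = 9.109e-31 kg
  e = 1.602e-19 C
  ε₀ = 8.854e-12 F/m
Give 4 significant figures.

5.683e17 J/m³

One atomic unit of energy density: u_au = E_h/a₀³ = m_e⁴e¹⁰/((4πε₀)⁵ℏ⁸) = 2.929e13 J/m³.
1.94e4 × 2.929e13 J/m³ = 5.683e17 J/m³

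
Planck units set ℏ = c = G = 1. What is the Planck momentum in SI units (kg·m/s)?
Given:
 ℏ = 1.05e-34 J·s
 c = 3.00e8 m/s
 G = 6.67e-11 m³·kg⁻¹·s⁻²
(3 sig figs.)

Dimensional analysis gives p_P = √(ℏc³/G).
  = √(42.5)
  = 6.52 kg·m/s

6.52 kg·m/s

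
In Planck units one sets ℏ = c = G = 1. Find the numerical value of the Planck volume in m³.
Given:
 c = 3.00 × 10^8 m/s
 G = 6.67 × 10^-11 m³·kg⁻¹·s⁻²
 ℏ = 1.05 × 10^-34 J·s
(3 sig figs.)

V_P = (ℏG/c³)^(3/2)
  = √(1.75 × 10^-209)
  = 4.18 × 10^-105 m³

4.18 × 10^-105 m³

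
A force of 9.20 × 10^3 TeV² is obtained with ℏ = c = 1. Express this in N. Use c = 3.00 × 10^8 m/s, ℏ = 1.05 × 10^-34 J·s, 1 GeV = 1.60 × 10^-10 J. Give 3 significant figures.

7.48 × 10^15 N

Force is [E]/[L] = [E]²/(ℏc); restore (ℏc)⁻¹.
1 GeV² → 1/(ℏc) × (1 GeV in J)² = 8.13 × 10^5 N.
Convert the energy scale: 9.20 × 10^3 TeV² = 9.20 × 10^9 GeV².
Result: 9.20 × 10^9 × 8.13 × 10^5 = 7.48 × 10^15 N.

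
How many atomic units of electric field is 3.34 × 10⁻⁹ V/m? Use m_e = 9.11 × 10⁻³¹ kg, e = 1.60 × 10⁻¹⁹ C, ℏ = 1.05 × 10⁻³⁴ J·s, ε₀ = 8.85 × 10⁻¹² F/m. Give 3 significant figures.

6.42 × 10⁻²¹

atomic unit of electric field: E_au = E_h/(e a₀) = m_e²e⁵/((4πε₀)³ℏ⁴) = 5.20 × 10¹¹ V/m.
3.34 × 10⁻⁹ / 5.20 × 10¹¹ = 6.42 × 10⁻²¹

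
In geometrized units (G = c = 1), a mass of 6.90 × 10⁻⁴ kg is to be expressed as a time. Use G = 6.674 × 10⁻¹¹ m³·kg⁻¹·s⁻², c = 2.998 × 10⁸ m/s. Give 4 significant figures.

Mass → time via G/c³.
6.90 × 10⁻⁴ kg × (G/c³) = 1.709 × 10⁻³⁹ s

1.709 × 10⁻³⁹ s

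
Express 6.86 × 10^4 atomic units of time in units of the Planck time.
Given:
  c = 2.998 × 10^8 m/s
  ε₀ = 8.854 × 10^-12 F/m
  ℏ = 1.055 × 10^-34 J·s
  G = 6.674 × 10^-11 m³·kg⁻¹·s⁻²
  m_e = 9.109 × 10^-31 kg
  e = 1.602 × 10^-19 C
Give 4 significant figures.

3.083 × 10^31

atomic unit of time: τ_au = (4πε₀)²ℏ³/(m_e e⁴) = 2.423 × 10^-17 s
Planck time: t_P = √(ℏG/c⁵) = 5.392 × 10^-44 s
6.86 × 10^4 × 2.423 × 10^-17 / 5.392 × 10^-44 = 3.083 × 10^31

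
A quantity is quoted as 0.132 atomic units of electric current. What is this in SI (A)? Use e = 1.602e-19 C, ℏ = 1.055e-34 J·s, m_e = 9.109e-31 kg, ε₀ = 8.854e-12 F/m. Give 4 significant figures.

8.728e-4 A

One atomic unit of electric current: I_au = e E_h/ℏ = m_e e⁵/((4πε₀)²ℏ³) = 6.612e-3 A.
0.132 × 6.612e-3 A = 8.728e-4 A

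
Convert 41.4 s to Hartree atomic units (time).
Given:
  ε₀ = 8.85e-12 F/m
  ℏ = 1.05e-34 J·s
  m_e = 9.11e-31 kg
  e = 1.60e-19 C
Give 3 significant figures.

atomic unit of time: τ_au = (4πε₀)²ℏ³/(m_e e⁴) = 2.40e-17 s.
41.4 / 2.40e-17 = 1.73e18

1.73e18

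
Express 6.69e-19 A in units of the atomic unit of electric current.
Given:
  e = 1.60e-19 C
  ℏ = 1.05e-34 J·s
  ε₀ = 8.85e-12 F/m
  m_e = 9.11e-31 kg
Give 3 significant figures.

atomic unit of electric current: I_au = e E_h/ℏ = m_e e⁵/((4πε₀)²ℏ³) = 6.67e-3 A.
6.69e-19 / 6.67e-3 = 1.00e-16

1.00e-16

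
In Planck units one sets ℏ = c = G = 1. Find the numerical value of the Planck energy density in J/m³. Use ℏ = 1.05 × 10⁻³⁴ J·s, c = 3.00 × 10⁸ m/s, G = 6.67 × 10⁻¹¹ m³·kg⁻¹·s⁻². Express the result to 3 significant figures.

4.68 × 10¹¹³ J/m³

u_P = c⁷/(ℏG²)
  = 2.19 × 10⁵⁹ / 4.67 × 10⁻⁵⁵
  = 4.68 × 10¹¹³ J/m³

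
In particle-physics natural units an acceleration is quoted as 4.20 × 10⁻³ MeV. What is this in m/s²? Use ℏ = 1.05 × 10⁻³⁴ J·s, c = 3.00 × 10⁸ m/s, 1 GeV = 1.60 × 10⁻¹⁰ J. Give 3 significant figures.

1.92 × 10²⁷ m/s²

Acceleration is [L]/[T]² = c·[E]/ℏ.
1 GeV → c/ℏ × (1 GeV in J) = 4.57 × 10³² m/s².
Convert the energy scale: 4.20 × 10⁻³ MeV = 4.20 × 10⁻⁶ GeV.
Result: 4.20 × 10⁻⁶ × 4.57 × 10³² = 1.92 × 10²⁷ m/s².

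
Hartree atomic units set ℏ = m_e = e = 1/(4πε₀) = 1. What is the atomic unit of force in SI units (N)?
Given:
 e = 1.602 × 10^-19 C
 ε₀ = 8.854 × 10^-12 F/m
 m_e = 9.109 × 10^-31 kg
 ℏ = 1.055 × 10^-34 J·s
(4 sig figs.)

8.220 × 10^-8 N

From ℏ = m_e = e = 1/(4πε₀) = 1 the force scale is F_au = E_h/a₀ = m_e²e⁶/((4πε₀)³ℏ⁴).
E_h = 4.354 × 10^-18 J
a₀ = 5.297 × 10^-11 m
E_h/a₀ = 8.220 × 10^-8 N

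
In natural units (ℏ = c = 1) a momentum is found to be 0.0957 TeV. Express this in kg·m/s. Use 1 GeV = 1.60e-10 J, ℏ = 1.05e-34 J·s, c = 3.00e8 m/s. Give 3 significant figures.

5.10e-17 kg·m/s

Momentum is [E]/c; divide by c.
1 GeV → 1/c × (1 GeV in J) = 5.33e-19 kg·m/s.
Convert the energy scale: 0.0957 TeV = 95.7 GeV.
Result: 95.7 × 5.33e-19 = 5.10e-17 kg·m/s.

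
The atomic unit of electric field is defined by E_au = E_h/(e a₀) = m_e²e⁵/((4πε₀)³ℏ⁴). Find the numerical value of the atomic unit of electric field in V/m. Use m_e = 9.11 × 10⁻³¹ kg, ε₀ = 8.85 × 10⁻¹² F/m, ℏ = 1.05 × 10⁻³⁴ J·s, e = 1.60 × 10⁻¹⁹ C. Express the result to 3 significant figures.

5.20 × 10¹¹ V/m

E_au = E_h/(e a₀) = m_e²e⁵/((4πε₀)³ℏ⁴)
E_h = 4.38 × 10⁻¹⁸ J
a₀ = 5.26 × 10⁻¹¹ m
E_h/(e·a₀) = 5.20 × 10¹¹ V/m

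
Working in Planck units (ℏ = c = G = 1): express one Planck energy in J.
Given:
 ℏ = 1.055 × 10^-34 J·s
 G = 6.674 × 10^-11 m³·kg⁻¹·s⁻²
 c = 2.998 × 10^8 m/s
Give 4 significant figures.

1.957 × 10^9 J

Dimensional analysis gives E_P = √(ℏc⁵/G).
  = √(3.828 × 10^18)
  = 1.957 × 10^9 J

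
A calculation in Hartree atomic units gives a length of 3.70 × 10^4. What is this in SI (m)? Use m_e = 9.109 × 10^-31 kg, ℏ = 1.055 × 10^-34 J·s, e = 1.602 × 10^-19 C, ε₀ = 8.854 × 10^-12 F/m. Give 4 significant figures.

One Bohr radius: a₀ = 4πε₀ℏ²/(m_e e²) = 5.297 × 10^-11 m.
3.70 × 10^4 × 5.297 × 10^-11 m = 1.960 × 10^-6 m

1.960 × 10^-6 m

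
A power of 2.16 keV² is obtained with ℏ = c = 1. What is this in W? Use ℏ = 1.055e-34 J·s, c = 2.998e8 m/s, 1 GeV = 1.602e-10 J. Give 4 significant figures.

525.4 W

Power is [E]/[T] = [E]²/ℏ.
1 GeV² → 1/ℏ × (1 GeV in J)² = 2.433e14 W.
Convert the energy scale: 2.16 keV² = 2.16e-12 GeV².
Result: 2.16e-12 × 2.433e14 = 525.4 W.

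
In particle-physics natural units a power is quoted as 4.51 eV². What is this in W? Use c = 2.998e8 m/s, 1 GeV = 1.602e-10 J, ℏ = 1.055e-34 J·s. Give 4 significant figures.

1.097e-3 W

Power is [E]/[T] = [E]²/ℏ.
1 GeV² → 1/ℏ × (1 GeV in J)² = 2.433e14 W.
Convert the energy scale: 4.51 eV² = 4.51e-18 GeV².
Result: 4.51e-18 × 2.433e14 = 1.097e-3 W.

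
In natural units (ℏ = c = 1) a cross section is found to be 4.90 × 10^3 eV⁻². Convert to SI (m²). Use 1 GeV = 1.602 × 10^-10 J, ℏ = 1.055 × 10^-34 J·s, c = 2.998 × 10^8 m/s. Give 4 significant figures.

1.910 × 10^-10 m²

Area is [L]² = [E]⁻²·(ℏc)²; restore (ℏc)².
1 GeV⁻² → (ℏc)² × (1 GeV in J)⁻² = 3.898 × 10^-32 m².
Convert the energy scale: 4.90 × 10^3 eV⁻² = 4.90 × 10^21 GeV⁻².
Result: 4.90 × 10^21 × 3.898 × 10^-32 = 1.910 × 10^-10 m².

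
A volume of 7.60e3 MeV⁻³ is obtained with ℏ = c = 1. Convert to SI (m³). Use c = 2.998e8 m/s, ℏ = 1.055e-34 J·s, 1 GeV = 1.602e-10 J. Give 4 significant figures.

5.849e-35 m³

Volume is [L]³ = [E]⁻³·(ℏc)³.
1 GeV⁻³ → (ℏc)³ × (1 GeV in J)⁻³ = 7.696e-48 m³.
Convert the energy scale: 7.60e3 MeV⁻³ = 7.60e12 GeV⁻³.
Result: 7.60e12 × 7.696e-48 = 5.849e-35 m³.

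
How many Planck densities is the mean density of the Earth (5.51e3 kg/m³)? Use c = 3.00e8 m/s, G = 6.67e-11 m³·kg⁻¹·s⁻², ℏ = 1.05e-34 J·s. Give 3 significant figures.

1.06e-93

Planck density: ρ_P = c⁵/(ℏG²) = 5.20e96 kg/m³.
5.51e3 / 5.20e96 = 1.06e-93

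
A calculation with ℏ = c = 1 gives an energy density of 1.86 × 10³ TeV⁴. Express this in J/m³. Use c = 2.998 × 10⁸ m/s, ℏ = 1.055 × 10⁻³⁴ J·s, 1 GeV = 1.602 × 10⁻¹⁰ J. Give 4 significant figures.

[E]/[L]³ = [E]⁴/(ℏc)³; restore (ℏc)⁻³.
1 GeV⁴ → 1/(ℏc)³ × (1 GeV in J)⁴ = 2.082 × 10³⁷ J/m³.
Convert the energy scale: 1.86 × 10³ TeV⁴ = 1.86 × 10¹⁵ GeV⁴.
Result: 1.86 × 10¹⁵ × 2.082 × 10³⁷ = 3.872 × 10⁵² J/m³.

3.872 × 10⁵² J/m³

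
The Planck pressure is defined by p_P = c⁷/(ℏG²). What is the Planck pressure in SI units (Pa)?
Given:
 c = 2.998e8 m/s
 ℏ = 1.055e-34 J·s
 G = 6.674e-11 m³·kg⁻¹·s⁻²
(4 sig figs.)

4.632e113 Pa

p_P = c⁷/(ℏG²)
  = 2.177e59 / 4.699e-55
  = 4.632e113 Pa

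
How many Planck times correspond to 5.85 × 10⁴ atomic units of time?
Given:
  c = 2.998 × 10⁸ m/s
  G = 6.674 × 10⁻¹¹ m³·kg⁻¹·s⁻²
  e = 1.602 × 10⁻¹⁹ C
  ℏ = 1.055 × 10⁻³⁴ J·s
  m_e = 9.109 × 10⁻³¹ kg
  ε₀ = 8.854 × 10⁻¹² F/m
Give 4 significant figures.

2.629 × 10³¹

atomic unit of time: τ_au = (4πε₀)²ℏ³/(m_e e⁴) = 2.423 × 10⁻¹⁷ s
Planck time: t_P = √(ℏG/c⁵) = 5.392 × 10⁻⁴⁴ s
5.85 × 10⁴ × 2.423 × 10⁻¹⁷ / 5.392 × 10⁻⁴⁴ = 2.629 × 10³¹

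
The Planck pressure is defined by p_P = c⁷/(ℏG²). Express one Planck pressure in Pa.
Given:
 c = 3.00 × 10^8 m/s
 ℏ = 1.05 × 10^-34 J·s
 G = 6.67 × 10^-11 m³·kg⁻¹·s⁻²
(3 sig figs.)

p_P = c⁷/(ℏG²)
  = 2.19 × 10^59 / 4.67 × 10^-55
  = 4.68 × 10^113 Pa

4.68 × 10^113 Pa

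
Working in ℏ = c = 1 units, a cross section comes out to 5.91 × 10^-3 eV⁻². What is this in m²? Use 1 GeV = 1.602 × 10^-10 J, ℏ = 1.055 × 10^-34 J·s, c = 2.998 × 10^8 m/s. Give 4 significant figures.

Area is [L]² = [E]⁻²·(ℏc)²; restore (ℏc)².
1 GeV⁻² → (ℏc)² × (1 GeV in J)⁻² = 3.898 × 10^-32 m².
Convert the energy scale: 5.91 × 10^-3 eV⁻² = 5.91 × 10^15 GeV⁻².
Result: 5.91 × 10^15 × 3.898 × 10^-32 = 2.304 × 10^-16 m².

2.304 × 10^-16 m²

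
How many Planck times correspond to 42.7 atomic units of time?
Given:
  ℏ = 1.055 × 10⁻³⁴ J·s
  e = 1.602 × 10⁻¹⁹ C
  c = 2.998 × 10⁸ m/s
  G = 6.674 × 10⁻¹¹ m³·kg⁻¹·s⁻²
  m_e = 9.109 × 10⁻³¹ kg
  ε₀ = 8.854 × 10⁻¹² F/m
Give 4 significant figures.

1.919 × 10²⁸

atomic unit of time: τ_au = (4πε₀)²ℏ³/(m_e e⁴) = 2.423 × 10⁻¹⁷ s
Planck time: t_P = √(ℏG/c⁵) = 5.392 × 10⁻⁴⁴ s
42.7 × 2.423 × 10⁻¹⁷ / 5.392 × 10⁻⁴⁴ = 1.919 × 10²⁸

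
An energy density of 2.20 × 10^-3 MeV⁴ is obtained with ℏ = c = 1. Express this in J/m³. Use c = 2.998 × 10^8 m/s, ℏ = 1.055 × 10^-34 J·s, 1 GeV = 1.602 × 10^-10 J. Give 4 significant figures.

4.580 × 10^22 J/m³

[E]/[L]³ = [E]⁴/(ℏc)³; restore (ℏc)⁻³.
1 GeV⁴ → 1/(ℏc)³ × (1 GeV in J)⁴ = 2.082 × 10^37 J/m³.
Convert the energy scale: 2.20 × 10^-3 MeV⁴ = 2.20 × 10^-15 GeV⁴.
Result: 2.20 × 10^-15 × 2.082 × 10^37 = 4.580 × 10^22 J/m³.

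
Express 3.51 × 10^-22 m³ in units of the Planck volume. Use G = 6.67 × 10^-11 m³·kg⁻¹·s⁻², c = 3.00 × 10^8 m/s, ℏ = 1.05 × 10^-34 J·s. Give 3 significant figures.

Planck volume: V_P = (ℏG/c³)^(3/2) = 4.18 × 10^-105 m³.
3.51 × 10^-22 / 4.18 × 10^-105 = 8.40 × 10^82

8.40 × 10^82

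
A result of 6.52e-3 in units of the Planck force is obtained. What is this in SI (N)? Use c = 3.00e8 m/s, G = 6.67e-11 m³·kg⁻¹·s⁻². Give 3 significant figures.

7.92e41 N

One Planck force: F_P = c⁴/G = 1.21e44 N.
6.52e-3 × 1.21e44 N = 7.92e41 N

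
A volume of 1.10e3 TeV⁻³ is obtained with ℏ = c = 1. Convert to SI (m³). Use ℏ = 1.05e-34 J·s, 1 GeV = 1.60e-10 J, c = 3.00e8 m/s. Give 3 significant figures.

8.39e-54 m³

Volume is [L]³ = [E]⁻³·(ℏc)³.
1 GeV⁻³ → (ℏc)³ × (1 GeV in J)⁻³ = 7.63e-48 m³.
Convert the energy scale: 1.10e3 TeV⁻³ = 1.10e-6 GeV⁻³.
Result: 1.10e-6 × 7.63e-48 = 8.39e-54 m³.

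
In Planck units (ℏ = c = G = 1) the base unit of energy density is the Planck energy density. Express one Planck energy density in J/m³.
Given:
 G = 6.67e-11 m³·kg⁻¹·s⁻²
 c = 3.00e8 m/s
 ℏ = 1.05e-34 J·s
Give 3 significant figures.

u_P = c⁷/(ℏG²)
  = 2.19e59 / 4.67e-55
  = 4.68e113 J/m³

4.68e113 J/m³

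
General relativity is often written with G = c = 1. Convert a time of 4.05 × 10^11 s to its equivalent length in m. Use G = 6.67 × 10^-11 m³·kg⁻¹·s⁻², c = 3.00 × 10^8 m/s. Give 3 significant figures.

1.22 × 10^20 m

Time → length via c.
4.05 × 10^11 s × (c) = 1.22 × 10^20 m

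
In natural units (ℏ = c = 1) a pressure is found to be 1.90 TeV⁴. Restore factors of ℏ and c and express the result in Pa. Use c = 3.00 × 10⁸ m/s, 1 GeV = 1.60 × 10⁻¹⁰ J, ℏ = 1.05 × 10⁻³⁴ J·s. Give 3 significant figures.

3.98 × 10⁴⁹ Pa

Pressure is [E]/[L]³ = [E]⁴/(ℏc)³.
1 GeV⁴ → 1/(ℏc)³ × (1 GeV in J)⁴ = 2.10 × 10³⁷ Pa.
Convert the energy scale: 1.90 TeV⁴ = 1.90 × 10¹² GeV⁴.
Result: 1.90 × 10¹² × 2.10 × 10³⁷ = 3.98 × 10⁴⁹ Pa.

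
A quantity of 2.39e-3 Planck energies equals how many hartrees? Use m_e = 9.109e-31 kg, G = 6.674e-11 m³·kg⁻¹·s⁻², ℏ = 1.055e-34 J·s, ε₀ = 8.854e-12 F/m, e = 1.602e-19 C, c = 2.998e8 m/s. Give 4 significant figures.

1.074e24

Planck energy: E_P = √(ℏc⁵/G) = 1.957e9 J
hartree: E_h = m_e e⁴/(4πε₀ℏ)² = 4.354e-18 J
2.39e-3 × 1.957e9 / 4.354e-18 = 1.074e24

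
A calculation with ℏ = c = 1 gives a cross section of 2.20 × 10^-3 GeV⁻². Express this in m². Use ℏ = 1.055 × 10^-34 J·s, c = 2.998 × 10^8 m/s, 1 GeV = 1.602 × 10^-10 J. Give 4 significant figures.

8.576 × 10^-35 m²

Area is [L]² = [E]⁻²·(ℏc)²; restore (ℏc)².
1 GeV⁻² → (ℏc)² × (1 GeV in J)⁻² = 3.898 × 10^-32 m².
Result: 2.20 × 10^-3 × 3.898 × 10^-32 = 8.576 × 10^-35 m².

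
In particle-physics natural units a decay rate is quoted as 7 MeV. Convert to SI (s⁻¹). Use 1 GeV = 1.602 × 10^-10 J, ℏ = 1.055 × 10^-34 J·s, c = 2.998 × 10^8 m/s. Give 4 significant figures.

A rate is [E]/ℏ; divide by ℏ.
1 GeV → 1/ℏ × (1 GeV in J) = 1.518 × 10^24 s⁻¹.
Convert the energy scale: 7 MeV = 7.00 × 10^-3 GeV.
Result: 7.00 × 10^-3 × 1.518 × 10^24 = 1.063 × 10^22 s⁻¹.

1.063 × 10^22 s⁻¹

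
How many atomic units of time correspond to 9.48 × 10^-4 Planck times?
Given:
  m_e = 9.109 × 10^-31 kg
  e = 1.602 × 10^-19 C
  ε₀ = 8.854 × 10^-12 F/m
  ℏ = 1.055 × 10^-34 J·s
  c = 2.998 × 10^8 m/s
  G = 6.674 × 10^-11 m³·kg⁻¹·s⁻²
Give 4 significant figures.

2.110 × 10^-30

Planck time: t_P = √(ℏG/c⁵) = 5.392 × 10^-44 s
atomic unit of time: τ_au = (4πε₀)²ℏ³/(m_e e⁴) = 2.423 × 10^-17 s
9.48 × 10^-4 × 5.392 × 10^-44 / 2.423 × 10^-17 = 2.110 × 10^-30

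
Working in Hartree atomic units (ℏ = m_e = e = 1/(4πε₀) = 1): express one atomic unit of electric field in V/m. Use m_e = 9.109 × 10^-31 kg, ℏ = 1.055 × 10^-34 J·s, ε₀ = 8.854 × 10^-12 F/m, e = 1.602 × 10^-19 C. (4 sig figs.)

5.131 × 10^11 V/m

Dimensional analysis gives E_au = E_h/(e a₀) = m_e²e⁵/((4πε₀)³ℏ⁴).
E_h = 4.354 × 10^-18 J
a₀ = 5.297 × 10^-11 m
E_h/(e·a₀) = 5.131 × 10^11 V/m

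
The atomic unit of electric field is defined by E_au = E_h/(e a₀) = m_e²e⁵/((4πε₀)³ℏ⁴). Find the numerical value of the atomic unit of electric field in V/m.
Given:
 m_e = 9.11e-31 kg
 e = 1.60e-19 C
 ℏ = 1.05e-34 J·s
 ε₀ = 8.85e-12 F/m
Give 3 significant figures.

5.20e11 V/m

E_au = E_h/(e a₀) = m_e²e⁵/((4πε₀)³ℏ⁴)
E_h = 4.38e-18 J
a₀ = 5.26e-11 m
E_h/(e·a₀) = 5.20e11 V/m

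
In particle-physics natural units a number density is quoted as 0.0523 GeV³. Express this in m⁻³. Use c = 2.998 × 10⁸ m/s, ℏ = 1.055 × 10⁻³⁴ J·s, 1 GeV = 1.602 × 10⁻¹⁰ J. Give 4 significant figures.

6.796 × 10⁴⁵ m⁻³

Number density is [L]⁻³ = [E]³/(ℏc)³.
1 GeV³ → 1/(ℏc)³ × (1 GeV in J)³ = 1.299 × 10⁴⁷ m⁻³.
Result: 0.0523 × 1.299 × 10⁴⁷ = 6.796 × 10⁴⁵ m⁻³.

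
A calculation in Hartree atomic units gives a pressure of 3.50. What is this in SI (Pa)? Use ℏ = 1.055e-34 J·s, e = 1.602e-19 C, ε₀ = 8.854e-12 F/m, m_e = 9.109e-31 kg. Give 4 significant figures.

1.025e14 Pa

One atomic unit of pressure: P_au = E_h/a₀³ = m_e⁴e¹⁰/((4πε₀)⁵ℏ⁸) = 2.929e13 Pa.
3.50 × 2.929e13 Pa = 1.025e14 Pa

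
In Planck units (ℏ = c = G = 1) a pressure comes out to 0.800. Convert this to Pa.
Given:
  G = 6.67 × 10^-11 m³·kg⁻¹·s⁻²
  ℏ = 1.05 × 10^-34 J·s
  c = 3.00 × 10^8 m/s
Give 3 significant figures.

3.75 × 10^113 Pa

One Planck pressure: p_P = c⁷/(ℏG²) = 4.68 × 10^113 Pa.
0.800 × 4.68 × 10^113 Pa = 3.75 × 10^113 Pa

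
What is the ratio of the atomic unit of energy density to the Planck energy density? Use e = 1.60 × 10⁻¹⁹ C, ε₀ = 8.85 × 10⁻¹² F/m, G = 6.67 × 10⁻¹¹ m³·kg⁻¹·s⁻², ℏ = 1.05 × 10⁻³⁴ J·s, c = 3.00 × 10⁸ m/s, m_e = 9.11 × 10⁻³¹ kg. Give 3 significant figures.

6.44 × 10⁻¹⁰¹

atomic unit of energy density: u_au = E_h/a₀³ = m_e⁴e¹⁰/((4πε₀)⁵ℏ⁸) = 3.01 × 10¹³ J/m³
Planck energy density: u_P = c⁷/(ℏG²) = 4.68 × 10¹¹³ J/m³
ratio = 3.01 × 10¹³ / 4.68 × 10¹¹³ = 6.44 × 10⁻¹⁰¹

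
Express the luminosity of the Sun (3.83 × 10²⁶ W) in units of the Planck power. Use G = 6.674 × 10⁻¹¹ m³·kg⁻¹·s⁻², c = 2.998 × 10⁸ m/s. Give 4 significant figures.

Planck power: P_P = c⁵/G = 3.629 × 10⁵² W.
3.83 × 10²⁶ / 3.629 × 10⁵² = 1.055 × 10⁻²⁶

1.055 × 10⁻²⁶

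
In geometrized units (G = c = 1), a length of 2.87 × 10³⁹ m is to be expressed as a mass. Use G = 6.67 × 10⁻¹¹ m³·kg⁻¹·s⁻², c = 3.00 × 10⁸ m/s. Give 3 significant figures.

Length → mass via c²/G.
2.87 × 10³⁹ m × (c²/G) = 3.87 × 10⁶⁶ kg

3.87 × 10⁶⁶ kg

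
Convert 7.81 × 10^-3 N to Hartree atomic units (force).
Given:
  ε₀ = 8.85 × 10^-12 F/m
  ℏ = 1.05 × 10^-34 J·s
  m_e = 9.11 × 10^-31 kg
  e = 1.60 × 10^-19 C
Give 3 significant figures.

atomic unit of force: F_au = E_h/a₀ = m_e²e⁶/((4πε₀)³ℏ⁴) = 8.33 × 10^-8 N.
7.81 × 10^-3 / 8.33 × 10^-8 = 9.38 × 10^4

9.38 × 10^4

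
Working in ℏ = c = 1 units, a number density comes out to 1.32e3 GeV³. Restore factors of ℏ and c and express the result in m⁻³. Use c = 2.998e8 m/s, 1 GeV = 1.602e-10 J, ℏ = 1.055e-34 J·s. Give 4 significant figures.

Number density is [L]⁻³ = [E]³/(ℏc)³.
1 GeV³ → 1/(ℏc)³ × (1 GeV in J)³ = 1.299e47 m⁻³.
Result: 1.32e3 × 1.299e47 = 1.715e50 m⁻³.

1.715e50 m⁻³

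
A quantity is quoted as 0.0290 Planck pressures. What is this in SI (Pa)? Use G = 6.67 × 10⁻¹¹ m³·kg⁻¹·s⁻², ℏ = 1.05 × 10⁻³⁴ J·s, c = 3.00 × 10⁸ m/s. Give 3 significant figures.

1.36 × 10¹¹² Pa

One Planck pressure: p_P = c⁷/(ℏG²) = 4.68 × 10¹¹³ Pa.
0.0290 × 4.68 × 10¹¹³ Pa = 1.36 × 10¹¹² Pa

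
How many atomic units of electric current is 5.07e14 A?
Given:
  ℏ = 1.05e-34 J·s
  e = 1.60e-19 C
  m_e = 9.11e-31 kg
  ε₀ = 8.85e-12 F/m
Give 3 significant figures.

7.60e16

atomic unit of electric current: I_au = e E_h/ℏ = m_e e⁵/((4πε₀)²ℏ³) = 6.67e-3 A.
5.07e14 / 6.67e-3 = 7.60e16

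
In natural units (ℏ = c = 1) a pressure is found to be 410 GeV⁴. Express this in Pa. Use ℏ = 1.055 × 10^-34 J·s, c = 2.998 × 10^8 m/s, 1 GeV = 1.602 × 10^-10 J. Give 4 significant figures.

Pressure is [E]/[L]³ = [E]⁴/(ℏc)³.
1 GeV⁴ → 1/(ℏc)³ × (1 GeV in J)⁴ = 2.082 × 10^37 Pa.
Result: 410 × 2.082 × 10^37 = 8.535 × 10^39 Pa.

8.535 × 10^39 Pa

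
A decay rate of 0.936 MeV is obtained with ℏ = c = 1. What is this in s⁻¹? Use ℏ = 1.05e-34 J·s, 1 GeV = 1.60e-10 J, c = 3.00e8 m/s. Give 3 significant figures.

A rate is [E]/ℏ; divide by ℏ.
1 GeV → 1/ℏ × (1 GeV in J) = 1.52e24 s⁻¹.
Convert the energy scale: 0.936 MeV = 9.36e-4 GeV.
Result: 9.36e-4 × 1.52e24 = 1.43e21 s⁻¹.

1.43e21 s⁻¹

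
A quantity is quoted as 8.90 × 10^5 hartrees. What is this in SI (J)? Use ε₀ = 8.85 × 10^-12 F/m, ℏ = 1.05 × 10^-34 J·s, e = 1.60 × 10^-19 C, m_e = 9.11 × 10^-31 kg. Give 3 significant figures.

3.90 × 10^-12 J

One hartree: E_h = m_e e⁴/(4πε₀ℏ)² = 4.38 × 10^-18 J.
8.90 × 10^5 × 4.38 × 10^-18 J = 3.90 × 10^-12 J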